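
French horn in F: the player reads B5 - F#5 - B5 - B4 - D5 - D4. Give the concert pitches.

Written C4 on the French horn in F sounds as F3, a perfect fifth lower; apply that shift to every note.
B5 → E5
F#5 → B4
B5 → E5
B4 → E4
D5 → G4
D4 → G3

E5 B4 E5 E4 G4 G3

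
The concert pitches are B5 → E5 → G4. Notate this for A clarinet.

The A clarinet sounds a minor third below written, so the written part must be a minor third above concert — transpose each note up.
B5 -> D6
E5 -> G5
G4 -> Bb4

D6 G5 Bb4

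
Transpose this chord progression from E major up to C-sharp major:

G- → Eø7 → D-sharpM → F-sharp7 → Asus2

E major up to C-sharp major is a major sixth; each chord root moves by that interval while the quality stays the same.
G-: root G up a major sixth → E, giving E-.
Eø7: root E up a major sixth → C#, giving C#ø7.
D-sharpM: root D-sharp up a major sixth → B#, giving B#M.
F-sharp7: root F-sharp up a major sixth → D#, giving D#7.
Asus2: root A up a major sixth → F#, giving F#sus2.

E- C#ø7 B#M D#7 F#sus2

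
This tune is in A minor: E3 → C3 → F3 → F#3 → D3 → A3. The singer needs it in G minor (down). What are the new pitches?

D3 Bb2 Eb3 E3 C3 G3

From A down to G is a major second; apply that to each pitch.
E3 to D3
C3 to Bb2
F3 to Eb3
F#3 to E3
D3 to C3
A3 to G3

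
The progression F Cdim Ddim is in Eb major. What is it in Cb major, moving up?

Db Abdim Bbdim

Eb major up to Cb major is a minor sixth; each chord root moves by that interval while the quality stays the same.
F: root F up a minor sixth → Db, giving Db.
Cdim: root C up a minor sixth → Ab, giving Abdim.
Ddim: root D up a minor sixth → Bb, giving Bbdim.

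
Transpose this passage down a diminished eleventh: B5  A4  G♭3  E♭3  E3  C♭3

B5 down a diminished eleventh is F##4.
A4: an eleventh down reaches E, and 16 semitones makes it E#3.
Gb3 down a diminished eleventh is D2.
Eb3: an eleventh down reaches B, and 16 semitones makes it B1.
A diminished eleventh down from E3 gives B#1.
A diminished eleventh down from Cb3 gives G1.

F##4 E#3 D2 B1 B#1 G1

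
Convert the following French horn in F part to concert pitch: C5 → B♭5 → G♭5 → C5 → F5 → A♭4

The French horn in F sounds a perfect fifth below written, so transpose each written note down a perfect fifth.
C5 gives F4
Bb5 gives Eb5
Gb5 gives Cb5
C5 gives F4
F5 gives Bb4
Ab4 gives Db4

F4 Eb5 Cb5 F4 Bb4 Db4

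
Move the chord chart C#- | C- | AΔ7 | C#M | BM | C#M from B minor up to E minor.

F#- F- DΔ7 F#M EM F#M

B minor up to E minor is a perfect fourth; each chord root moves by that interval while the quality stays the same.
C#-: root C# up a perfect fourth → F#, giving F#-.
C-: root C up a perfect fourth → F, giving F-.
AΔ7: root A up a perfect fourth → D, giving DΔ7.
C#M: root C# up a perfect fourth → F#, giving F#M.
BM: root B up a perfect fourth → E, giving EM.
C#M: root C# up a perfect fourth → F#, giving F#M.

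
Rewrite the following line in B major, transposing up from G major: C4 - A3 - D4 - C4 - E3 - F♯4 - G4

G major to B major up is a major third, so every note moves up by that interval.
C4 gives E4
A3 gives C#4
D4 gives F#4
C4 gives E4
E3 gives G#3
F#4 gives A#4
G4 gives B4

E4 C#4 F#4 E4 G#3 A#4 B4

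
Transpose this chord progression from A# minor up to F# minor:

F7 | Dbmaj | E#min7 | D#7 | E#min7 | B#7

Db7 Bbbmaj C#min7 B7 C#min7 G#7

A# minor up to F# minor is a minor sixth; each chord root moves by that interval while the quality stays the same.
F7: root F up a minor sixth → Db, giving Db7.
Dbmaj: root Db up a minor sixth → Bbb, giving Bbbmaj.
E#min7: root E# up a minor sixth → C#, giving C#min7.
D#7: root D# up a minor sixth → B, giving B7.
E#min7: root E# up a minor sixth → C#, giving C#min7.
B#7: root B# up a minor sixth → G#, giving G#7.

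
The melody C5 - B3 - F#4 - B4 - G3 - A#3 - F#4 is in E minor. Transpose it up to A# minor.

F#5 E#4 B#4 E#5 C#4 D##4 B#4

E minor to A# minor up is an augmented fourth, so every note moves up by that interval.
C5 -> F#5
B3 -> E#4
F#4 -> B#4
B4 -> E#5
G3 -> C#4
A#3 -> D##4
F#4 -> B#4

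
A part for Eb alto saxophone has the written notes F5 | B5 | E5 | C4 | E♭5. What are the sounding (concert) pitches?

The Eb alto saxophone sounds a major sixth below written, so transpose each written note down a major sixth.
F5 to Ab4
B5 to D5
E5 to G4
C4 to Eb3
Eb5 to Gb4

Ab4 D5 G4 Eb3 Gb4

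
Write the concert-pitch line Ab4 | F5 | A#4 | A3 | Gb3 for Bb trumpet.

Bb4 G5 B#4 B3 Ab3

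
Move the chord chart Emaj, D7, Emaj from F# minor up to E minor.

F# minor up to E minor is a minor seventh; each chord root moves by that interval while the quality stays the same.
Emaj: root E up a minor seventh → D, giving Dmaj.
D7: root D up a minor seventh → C, giving C7.
Emaj: root E up a minor seventh → D, giving Dmaj.

Dmaj C7 Dmaj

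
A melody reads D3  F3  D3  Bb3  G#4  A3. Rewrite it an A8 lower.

D3 becomes Db2
F3 becomes Fb2
D3 becomes Db2
Bb3 becomes Bbb2
G#4 becomes G3
A3 becomes Ab2

Db2 Fb2 Db2 Bbb2 G3 Ab2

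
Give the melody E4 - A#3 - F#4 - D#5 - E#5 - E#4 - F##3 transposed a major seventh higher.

D#5 G##4 E#5 C##6 D##6 D##5 E##4

E4: a seventh up reaches D, and 11 semitones makes it D#5.
A major seventh up from A#3 gives G##4.
F#4: a seventh up reaches E, and 11 semitones makes it E#5.
A major seventh up from D#5 gives C##6.
E#5 up a major seventh is D##6.
E#4: a seventh up reaches D, and 11 semitones makes it D##5.
F##3: a seventh up reaches E, and 11 semitones makes it E##4.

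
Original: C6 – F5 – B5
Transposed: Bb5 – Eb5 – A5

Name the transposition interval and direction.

down a major second

From C6 to Bb5 is 2 letter names — a second of some quality.
Bb5 to C6 is 2 semitones, which makes it a major second; the second version is lower, so the direction is down.
Checking another pair — B5 → A5 — gives the same interval.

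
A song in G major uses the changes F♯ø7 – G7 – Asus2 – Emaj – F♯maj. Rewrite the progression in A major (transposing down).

G major down to A major is a minor seventh; each chord root moves by that interval while the quality stays the same.
F♯ø7: root F♯ down a minor seventh → G#, giving G#ø7.
G7: root G down a minor seventh → A, giving A7.
Asus2: root A down a minor seventh → B, giving Bsus2.
Emaj: root E down a minor seventh → F#, giving F#maj.
F♯maj: root F♯ down a minor seventh → G#, giving G#maj.

G#ø7 A7 Bsus2 F#maj G#maj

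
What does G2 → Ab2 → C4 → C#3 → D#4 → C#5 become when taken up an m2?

Ab2 Bbb2 Db4 D3 E4 D5

G2 becomes Ab2
Ab2 becomes Bbb2
C4 becomes Db4
C#3 becomes D3
D#4 becomes E4
C#5 becomes D5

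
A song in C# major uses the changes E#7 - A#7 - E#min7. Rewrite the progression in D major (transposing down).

C# major down to D major is a major seventh; each chord root moves by that interval while the quality stays the same.
E#7: root E# down a major seventh → F#, giving F#7.
A#7: root A# down a major seventh → B, giving B7.
E#min7: root E# down a major seventh → F#, giving F#min7.

F#7 B7 F#min7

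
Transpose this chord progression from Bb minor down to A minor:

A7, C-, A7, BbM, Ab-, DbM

Bb minor down to A minor is a minor second; each chord root moves by that interval while the quality stays the same.
A7: root A down a minor second → G#, giving G#7.
C-: root C down a minor second → B, giving B-.
A7: root A down a minor second → G#, giving G#7.
BbM: root Bb down a minor second → A, giving AM.
Ab-: root Ab down a minor second → G, giving G-.
DbM: root Db down a minor second → C, giving CM.

G#7 B- G#7 AM G- CM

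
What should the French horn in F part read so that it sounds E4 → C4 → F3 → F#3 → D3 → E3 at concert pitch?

Written C4 sounds as F3 on the French horn in F, so concert pitches are written a perfect fifth up.
E4 becomes B4
C4 becomes G4
F3 becomes C4
F#3 becomes C#4
D3 becomes A3
E3 becomes B3

B4 G4 C4 C#4 A3 B3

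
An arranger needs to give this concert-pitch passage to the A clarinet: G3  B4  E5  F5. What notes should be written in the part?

Bb3 D5 G5 Ab5

Written C4 sounds as A3 on the A clarinet, so concert pitches are written a minor third up.
G3 becomes Bb3
B4 becomes D5
E5 becomes G5
F5 becomes Ab5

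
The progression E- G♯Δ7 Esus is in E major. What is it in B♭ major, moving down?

Bb- DΔ7 Bbsus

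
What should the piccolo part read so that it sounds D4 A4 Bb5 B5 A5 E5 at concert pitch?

D3 A3 Bb4 B4 A4 E4

The piccolo sounds a perfect octave above written, so the written part must be a perfect octave below concert — transpose each note down.
D4 -> D3
A4 -> A3
Bb5 -> Bb4
B5 -> B4
A5 -> A4
E5 -> E4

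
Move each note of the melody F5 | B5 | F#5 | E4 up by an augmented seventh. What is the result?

E#6 A##6 E##6 D##5

F5 -> E#6
B5 -> A##6
F#5 -> E##6
E4 -> D##5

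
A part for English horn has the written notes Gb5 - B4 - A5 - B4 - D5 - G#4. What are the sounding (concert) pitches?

The English horn sounds a perfect fifth below written, so transpose each written note down a perfect fifth.
Gb5 to Cb5
B4 to E4
A5 to D5
B4 to E4
D5 to G4
G#4 to C#4

Cb5 E4 D5 E4 G4 C#4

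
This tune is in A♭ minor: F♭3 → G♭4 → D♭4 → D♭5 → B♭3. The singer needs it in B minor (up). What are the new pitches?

From A♭ up to B is an augmented second; apply that to each pitch.
Fb3 gives G3
Gb4 gives A4
Db4 gives E4
Db5 gives E5
Bb3 gives C#4

G3 A4 E4 E5 C#4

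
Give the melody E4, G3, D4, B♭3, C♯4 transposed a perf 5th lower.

A3 C3 G3 Eb3 F#3

E4 to A3
G3 to C3
D4 to G3
Bb3 to Eb3
C#4 to F#3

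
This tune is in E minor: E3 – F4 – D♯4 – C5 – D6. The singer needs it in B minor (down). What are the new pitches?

B2 C4 A#3 G4 A5

E minor to B minor down is a perfect fourth, so every note moves down by that interval.
E3 becomes B2
F4 becomes C4
D#4 becomes A#3
C5 becomes G4
D6 becomes A5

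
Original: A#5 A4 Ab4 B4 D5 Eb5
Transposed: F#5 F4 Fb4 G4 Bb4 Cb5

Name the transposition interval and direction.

From A#5 to F#5 is 3 letter names — a third of some quality.
F#5 to A#5 is 4 semitones, which makes it a major third; the second version is lower, so the direction is down.
Checking another pair — Eb5 → Cb5 — gives the same interval.

down a major third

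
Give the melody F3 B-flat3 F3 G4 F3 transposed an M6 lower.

Ab2 Db3 Ab2 Bb3 Ab2

F3: a sixth down reaches A, and 9 semitones makes it Ab2.
Bb3: a sixth down reaches D, and 9 semitones makes it Db3.
F3 down a major sixth is Ab2.
G4: a sixth down reaches B, and 9 semitones makes it Bb3.
A major sixth down from F3 gives Ab2.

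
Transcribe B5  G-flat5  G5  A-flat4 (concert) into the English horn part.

Written C4 sounds as F3 on the English horn, so concert pitches are written a perfect fifth up.
B5 -> F#6
Gb5 -> Db6
G5 -> D6
Ab4 -> Eb5

F#6 Db6 D6 Eb5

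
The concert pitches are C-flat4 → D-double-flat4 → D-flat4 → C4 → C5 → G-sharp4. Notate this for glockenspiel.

Written C4 sounds as C6 on the glockenspiel, so concert pitches are written a perfect fifteenth down.
Cb4 becomes Cb2
Dbb4 becomes Dbb2
Db4 becomes Db2
C4 becomes C2
C5 becomes C3
G#4 becomes G#2

Cb2 Dbb2 Db2 C2 C3 G#2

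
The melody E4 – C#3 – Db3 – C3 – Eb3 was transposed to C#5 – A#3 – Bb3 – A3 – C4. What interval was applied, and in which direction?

up a major sixth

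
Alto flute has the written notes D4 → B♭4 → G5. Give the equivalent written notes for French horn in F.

First find concert pitch: the alto flute sounds a perfect fourth below written, so D4 B♭4 G5 sounds A3 F4 D5.
Then write for French horn in F: it sounds a perfect fifth below written, so the part must be a perfect fifth above concert.
A3 → E4
F4 → C5
D5 → A5

E4 C5 A5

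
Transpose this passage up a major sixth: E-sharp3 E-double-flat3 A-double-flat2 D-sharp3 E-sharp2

C##4 Cb4 Fb3 B#3 C##3

E#3 gives C##4
Ebb3 gives Cb4
Abb2 gives Fb3
D#3 gives B#3
E#2 gives C##3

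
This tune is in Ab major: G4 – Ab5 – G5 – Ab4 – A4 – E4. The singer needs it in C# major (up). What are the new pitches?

B#4 C#6 B#5 C#5 C##5 G##4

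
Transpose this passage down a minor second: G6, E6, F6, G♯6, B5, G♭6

F#6 D#6 E6 F##6 A#5 F6

A minor second down from G6 gives F#6.
A minor second down from E6 gives D#6.
A minor second down from F6 gives E6.
G#6: a second down reaches F, and 1 semitone makes it F##6.
B5 down a minor second is A#5.
Gb6 down a minor second is F6.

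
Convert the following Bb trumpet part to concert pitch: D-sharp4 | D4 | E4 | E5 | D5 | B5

C#4 C4 D4 D5 C5 A5

Written C4 on the Bb trumpet sounds as Bb3, a major second lower; apply that shift to every note.
D#4 -> C#4
D4 -> C4
E4 -> D4
E5 -> D5
D5 -> C5
B5 -> A5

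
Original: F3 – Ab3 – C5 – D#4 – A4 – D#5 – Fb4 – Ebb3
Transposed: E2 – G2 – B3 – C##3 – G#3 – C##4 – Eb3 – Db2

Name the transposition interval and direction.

From F3 to E2 is 9 letter names — a ninth of some quality.
E2 to F3 is 13 semitones, which makes it a minor ninth; the second version is lower, so the direction is down.
Checking another pair — Ebb3 → Db2 — gives the same interval.

down a minor ninth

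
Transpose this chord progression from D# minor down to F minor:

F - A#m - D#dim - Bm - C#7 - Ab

Abb Cm Fdim Dbm Eb7 Cbb

D# minor down to F minor is an augmented sixth; each chord root moves by that interval while the quality stays the same.
F: root F down an augmented sixth → Abb, giving Abb.
A#m: root A# down an augmented sixth → C, giving Cm.
D#dim: root D# down an augmented sixth → F, giving Fdim.
Bm: root B down an augmented sixth → Db, giving Dbm.
C#7: root C# down an augmented sixth → Eb, giving Eb7.
Ab: root Ab down an augmented sixth → Cbb, giving Cbb.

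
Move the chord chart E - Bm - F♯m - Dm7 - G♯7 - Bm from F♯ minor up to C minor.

Bb Fm Cm Abm7 D7 Fm

F♯ minor up to C minor is a diminished fifth; each chord root moves by that interval while the quality stays the same.
E: root E up a diminished fifth → Bb, giving Bb.
Bm: root B up a diminished fifth → F, giving Fm.
F♯m: root F♯ up a diminished fifth → C, giving Cm.
Dm7: root D up a diminished fifth → Ab, giving Abm7.
G♯7: root G♯ up a diminished fifth → D, giving D7.
Bm: root B up a diminished fifth → F, giving Fm.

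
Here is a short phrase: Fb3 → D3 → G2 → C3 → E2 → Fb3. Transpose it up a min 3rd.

Abb3 F3 Bb2 Eb3 G2 Abb3

Fb3: a third up reaches A, and 3 semitones makes it Abb3.
A minor third up from D3 gives F3.
G2 up a minor third is Bb2.
C3 up a minor third is Eb3.
A minor third up from E2 gives G2.
A minor third up from Fb3 gives Abb3.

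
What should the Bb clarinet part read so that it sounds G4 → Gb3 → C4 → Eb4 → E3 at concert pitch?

A4 Ab3 D4 F4 F#3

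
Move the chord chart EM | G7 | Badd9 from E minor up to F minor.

FM Ab7 Cadd9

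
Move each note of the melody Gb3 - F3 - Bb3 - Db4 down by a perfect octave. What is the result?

Gb3 to Gb2
F3 to F2
Bb3 to Bb2
Db4 to Db3

Gb2 F2 Bb2 Db3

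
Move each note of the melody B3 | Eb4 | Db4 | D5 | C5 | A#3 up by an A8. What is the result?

B3 to B#4
Eb4 to E5
Db4 to D5
D5 to D#6
C5 to C#6
A#3 to A##4

B#4 E5 D5 D#6 C#6 A##4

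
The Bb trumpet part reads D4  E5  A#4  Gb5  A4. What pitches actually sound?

C4 D5 G#4 Fb5 G4

Written C4 on the Bb trumpet sounds as Bb3, a major second lower; apply that shift to every note.
D4 becomes C4
E5 becomes D5
A#4 becomes G#4
Gb5 becomes Fb5
A4 becomes G4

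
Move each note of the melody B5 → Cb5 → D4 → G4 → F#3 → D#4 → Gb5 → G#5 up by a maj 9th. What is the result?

C#7 Db6 E5 A5 G#4 E#5 Ab6 A#6

B5 up a major ninth is C#7.
A major ninth up from Cb5 gives Db6.
D4 up a major ninth is E5.
G4: a ninth up reaches A, and 14 semitones makes it A5.
F#3: a ninth up reaches G, and 14 semitones makes it G#4.
A major ninth up from D#4 gives E#5.
Gb5 up a major ninth is Ab6.
A major ninth up from G#5 gives A#6.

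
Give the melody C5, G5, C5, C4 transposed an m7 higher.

Bb5 F6 Bb5 Bb4

C5 becomes Bb5
G5 becomes F6
C5 becomes Bb5
C4 becomes Bb4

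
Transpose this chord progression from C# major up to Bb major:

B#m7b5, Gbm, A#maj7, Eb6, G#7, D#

C# major up to Bb major is a diminished seventh; each chord root moves by that interval while the quality stays the same.
B#m7b5: root B# up a diminished seventh → A, giving Am7b5.
Gbm: root Gb up a diminished seventh → Fbb, giving Fbbm.
A#maj7: root A# up a diminished seventh → G, giving Gmaj7.
Eb6: root Eb up a diminished seventh → Dbb, giving Dbb6.
G#7: root G# up a diminished seventh → F, giving F7.
D#: root D# up a diminished seventh → C, giving C.

Am7b5 Fbbm Gmaj7 Dbb6 F7 C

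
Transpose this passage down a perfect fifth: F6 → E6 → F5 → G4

Bb5 A5 Bb4 C4

F6: a fifth down reaches B, and 7 semitones makes it Bb5.
E6 down a perfect fifth is A5.
F5 down a perfect fifth is Bb4.
A perfect fifth down from G4 gives C4.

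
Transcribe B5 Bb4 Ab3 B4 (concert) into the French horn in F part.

F#6 F5 Eb4 F#5

Written C4 sounds as F3 on the French horn in F, so concert pitches are written a perfect fifth up.
B5 to F#6
Bb4 to F5
Ab3 to Eb4
B4 to F#5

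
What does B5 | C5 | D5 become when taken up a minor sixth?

B5 becomes G6
C5 becomes Ab5
D5 becomes Bb5

G6 Ab5 Bb5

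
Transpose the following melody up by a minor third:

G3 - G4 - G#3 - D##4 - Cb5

Bb3 Bb4 B3 F##4 Ebb5

G3: a third up reaches B, and 3 semitones makes it Bb3.
A minor third up from G4 gives Bb4.
A minor third up from G#3 gives B3.
D##4: a third up reaches F, and 3 semitones makes it F##4.
Cb5 up a minor third is Ebb5.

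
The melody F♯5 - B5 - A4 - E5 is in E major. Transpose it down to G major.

A4 D5 C4 G4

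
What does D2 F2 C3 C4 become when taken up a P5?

D2 → A2
F2 → C3
C3 → G3
C4 → G4

A2 C3 G3 G4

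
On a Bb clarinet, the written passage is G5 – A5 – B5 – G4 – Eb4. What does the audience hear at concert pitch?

F5 G5 A5 F4 Db4

Written C4 on the Bb clarinet sounds as Bb3, a major second lower; apply that shift to every note.
G5 -> F5
A5 -> G5
B5 -> A5
G4 -> F4
Eb4 -> Db4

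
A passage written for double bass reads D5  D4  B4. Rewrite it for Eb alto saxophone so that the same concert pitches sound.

B4 B3 G#4

First find concert pitch: the double bass sounds a perfect octave below written, so D5 D4 B4 sounds D4 D3 B3.
Then write for Eb alto saxophone: it sounds a major sixth below written, so the part must be a major sixth above concert.
D4 → B4
D3 → B3
B3 → G#4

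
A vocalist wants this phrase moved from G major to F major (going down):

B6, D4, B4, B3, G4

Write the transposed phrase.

From G down to F is a major second; apply that to each pitch.
B6 -> A6
D4 -> C4
B4 -> A4
B3 -> A3
G4 -> F4

A6 C4 A4 A3 F4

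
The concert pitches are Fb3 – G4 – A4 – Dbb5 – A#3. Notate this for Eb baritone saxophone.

Db5 E6 F#6 Bbb6 F##5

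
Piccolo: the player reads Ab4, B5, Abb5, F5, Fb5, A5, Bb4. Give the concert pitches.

The piccolo sounds a perfect octave above written, so transpose each written note up a perfect octave.
Ab4 gives Ab5
B5 gives B6
Abb5 gives Abb6
F5 gives F6
Fb5 gives Fb6
A5 gives A6
Bb4 gives Bb5

Ab5 B6 Abb6 F6 Fb6 A6 Bb5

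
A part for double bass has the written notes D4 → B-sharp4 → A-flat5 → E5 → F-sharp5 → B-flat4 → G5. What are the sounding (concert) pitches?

D3 B#3 Ab4 E4 F#4 Bb3 G4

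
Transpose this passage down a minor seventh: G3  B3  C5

G3: a seventh down reaches A, and 10 semitones makes it A2.
A minor seventh down from B3 gives C#3.
C5: a seventh down reaches D, and 10 semitones makes it D4.

A2 C#3 D4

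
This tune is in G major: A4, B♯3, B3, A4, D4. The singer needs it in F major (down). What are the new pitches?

G4 A#3 A3 G4 C4

From G down to F is a major second; apply that to each pitch.
A4 becomes G4
B#3 becomes A#3
B3 becomes A3
A4 becomes G4
D4 becomes C4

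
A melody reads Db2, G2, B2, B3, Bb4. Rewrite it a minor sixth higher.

Bbb2 Eb3 G3 G4 Gb5

Db2: a sixth up reaches B, and 8 semitones makes it Bbb2.
G2 up a minor sixth is Eb3.
B2 up a minor sixth is G3.
B3: a sixth up reaches G, and 8 semitones makes it G4.
Bb4: a sixth up reaches G, and 8 semitones makes it Gb5.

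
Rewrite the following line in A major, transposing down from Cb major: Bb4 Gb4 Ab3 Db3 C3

G#4 E4 F#3 B2 A#2

Cb major to A major down is a diminished third, so every note moves down by that interval.
Bb4 -> G#4
Gb4 -> E4
Ab3 -> F#3
Db3 -> B2
C3 -> A#2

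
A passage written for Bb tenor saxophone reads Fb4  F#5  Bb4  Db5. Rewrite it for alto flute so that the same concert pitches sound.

First find concert pitch: the Bb tenor saxophone sounds a major ninth below written, so Fb4 F#5 Bb4 Db5 sounds Ebb3 E4 Ab3 Cb4.
Then write for alto flute: it sounds a perfect fourth below written, so the part must be a perfect fourth above concert.
Ebb3 → Abb3
E4 → A4
Ab3 → Db4
Cb4 → Fb4

Abb3 A4 Db4 Fb4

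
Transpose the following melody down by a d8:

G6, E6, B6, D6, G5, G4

G#5 E#5 B#5 D#5 G#4 G#3

G6 gives G#5
E6 gives E#5
B6 gives B#5
D6 gives D#5
G5 gives G#4
G4 gives G#3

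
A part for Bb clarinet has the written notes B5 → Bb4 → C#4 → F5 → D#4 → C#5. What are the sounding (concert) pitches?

A5 Ab4 B3 Eb5 C#4 B4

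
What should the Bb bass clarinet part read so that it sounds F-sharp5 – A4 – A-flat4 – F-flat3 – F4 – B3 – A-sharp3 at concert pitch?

G#6 B5 Bb5 Gb4 G5 C#5 B#4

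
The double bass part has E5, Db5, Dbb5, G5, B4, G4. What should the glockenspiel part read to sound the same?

E2 Db2 Dbb2 G2 B1 G1

First find concert pitch: the double bass sounds a perfect octave below written, so E5 Db5 Dbb5 G5 B4 G4 sounds E4 Db4 Dbb4 G4 B3 G3.
Then write for glockenspiel: it sounds a perfect fifteenth above written, so the part must be a perfect fifteenth below concert.
E4 → E2
Db4 → Db2
Dbb4 → Dbb2
G4 → G2
B3 → B1
G3 → G1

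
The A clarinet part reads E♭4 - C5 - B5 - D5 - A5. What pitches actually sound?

The A clarinet sounds a minor third below written, so transpose each written note down a minor third.
Eb4 → C4
C5 → A4
B5 → G#5
D5 → B4
A5 → F#5

C4 A4 G#5 B4 F#5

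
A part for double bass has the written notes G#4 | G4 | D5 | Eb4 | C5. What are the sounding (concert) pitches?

The double bass sounds a perfect octave below written, so transpose each written note down a perfect octave.
G#4 -> G#3
G4 -> G3
D5 -> D4
Eb4 -> Eb3
C5 -> C4

G#3 G3 D4 Eb3 C4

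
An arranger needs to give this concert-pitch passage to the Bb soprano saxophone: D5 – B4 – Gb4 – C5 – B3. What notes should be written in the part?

E5 C#5 Ab4 D5 C#4

Written C4 sounds as Bb3 on the Bb soprano saxophone, so concert pitches are written a major second up.
D5 -> E5
B4 -> C#5
Gb4 -> Ab4
C5 -> D5
B3 -> C#4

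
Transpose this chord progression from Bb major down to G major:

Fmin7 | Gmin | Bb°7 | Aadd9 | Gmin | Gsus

Dmin7 Emin G°7 F#add9 Emin Esus

Bb major down to G major is a minor third; each chord root moves by that interval while the quality stays the same.
Fmin7: root F down a minor third → D, giving Dmin7.
Gmin: root G down a minor third → E, giving Emin.
Bb°7: root Bb down a minor third → G, giving G°7.
Aadd9: root A down a minor third → F#, giving F#add9.
Gmin: root G down a minor third → E, giving Emin.
Gsus: root G down a minor third → E, giving Esus.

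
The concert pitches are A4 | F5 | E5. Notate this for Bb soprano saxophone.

The Bb soprano saxophone sounds a major second below written, so the written part must be a major second above concert — transpose each note up.
A4 → B4
F5 → G5
E5 → F#5

B4 G5 F#5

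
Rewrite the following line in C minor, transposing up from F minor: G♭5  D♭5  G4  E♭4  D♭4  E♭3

From F up to C is a perfect fifth; apply that to each pitch.
Gb5 to Db6
Db5 to Ab5
G4 to D5
Eb4 to Bb4
Db4 to Ab4
Eb3 to Bb3

Db6 Ab5 D5 Bb4 Ab4 Bb3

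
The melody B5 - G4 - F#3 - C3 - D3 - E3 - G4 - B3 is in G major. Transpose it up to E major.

G#6 E5 D#4 A3 B3 C#4 E5 G#4

From G up to E is a major sixth; apply that to each pitch.
B5 becomes G#6
G4 becomes E5
F#3 becomes D#4
C3 becomes A3
D3 becomes B3
E3 becomes C#4
G4 becomes E5
B3 becomes G#4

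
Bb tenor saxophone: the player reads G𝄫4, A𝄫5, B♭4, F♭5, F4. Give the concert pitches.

Written C4 on the Bb tenor saxophone sounds as Bb2, a major ninth lower; apply that shift to every note.
Gbb4 gives Fbb3
Abb5 gives Gbb4
Bb4 gives Ab3
Fb5 gives Ebb4
F4 gives Eb3

Fbb3 Gbb4 Ab3 Ebb4 Eb3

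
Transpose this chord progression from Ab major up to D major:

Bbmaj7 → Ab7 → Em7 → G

Ab major up to D major is an augmented fourth; each chord root moves by that interval while the quality stays the same.
Bbmaj7: root Bb up an augmented fourth → E, giving Emaj7.
Ab7: root Ab up an augmented fourth → D, giving D7.
Em7: root E up an augmented fourth → A#, giving A#m7.
G: root G up an augmented fourth → C#, giving C#.

Emaj7 D7 A#m7 C#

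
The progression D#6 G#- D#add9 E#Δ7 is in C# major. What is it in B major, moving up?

C# major up to B major is a minor seventh; each chord root moves by that interval while the quality stays the same.
D#6: root D# up a minor seventh → C#, giving C#6.
G#-: root G# up a minor seventh → F#, giving F#-.
D#add9: root D# up a minor seventh → C#, giving C#add9.
E#Δ7: root E# up a minor seventh → D#, giving D#Δ7.

C#6 F#- C#add9 D#Δ7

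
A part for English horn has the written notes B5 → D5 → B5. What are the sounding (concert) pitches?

E5 G4 E5

Written C4 on the English horn sounds as F3, a perfect fifth lower; apply that shift to every note.
B5 gives E5
D5 gives G4
B5 gives E5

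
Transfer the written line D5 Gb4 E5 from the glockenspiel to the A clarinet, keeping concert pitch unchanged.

F7 Bbb6 G7

First find concert pitch: the glockenspiel sounds a perfect fifteenth above written, so D5 Gb4 E5 sounds D7 Gb6 E7.
Then write for A clarinet: it sounds a minor third below written, so the part must be a minor third above concert.
D7 → F7
Gb6 → Bbb6
E7 → G7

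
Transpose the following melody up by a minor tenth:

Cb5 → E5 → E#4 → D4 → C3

Ebb6 G6 G#5 F5 Eb4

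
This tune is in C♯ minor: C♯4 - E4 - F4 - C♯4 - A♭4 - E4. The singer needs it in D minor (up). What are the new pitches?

D4 F4 Gb4 D4 Bbb4 F4

From C♯ up to D is a minor second; apply that to each pitch.
C#4 to D4
E4 to F4
F4 to Gb4
C#4 to D4
Ab4 to Bbb4
E4 to F4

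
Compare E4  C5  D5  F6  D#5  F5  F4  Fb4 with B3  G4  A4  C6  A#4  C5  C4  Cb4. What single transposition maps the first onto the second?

down a perfect fourth

Take the first pair: E4 → B3. E to B spans 4 letter names, so the interval is some kind of fourth.
B3 to E4 is 5 semitones, which makes it a perfect fourth; the second version is lower, so the direction is down.
Checking another pair — Fb4 → Cb4 — gives the same interval.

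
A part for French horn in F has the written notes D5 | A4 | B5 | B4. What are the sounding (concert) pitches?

Written C4 on the French horn in F sounds as F3, a perfect fifth lower; apply that shift to every note.
D5 → G4
A4 → D4
B5 → E5
B4 → E4

G4 D4 E5 E4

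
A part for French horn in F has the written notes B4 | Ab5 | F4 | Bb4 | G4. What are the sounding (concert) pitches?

Written C4 on the French horn in F sounds as F3, a perfect fifth lower; apply that shift to every note.
B4 becomes E4
Ab5 becomes Db5
F4 becomes Bb3
Bb4 becomes Eb4
G4 becomes C4

E4 Db5 Bb3 Eb4 C4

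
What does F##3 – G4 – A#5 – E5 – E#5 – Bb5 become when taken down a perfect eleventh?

C##2 D3 E#4 B3 B#3 F4

F##3 down a perfect eleventh is C##2.
G4 down a perfect eleventh is D3.
A#5: an eleventh down reaches E, and 17 semitones makes it E#4.
E5 down a perfect eleventh is B3.
E#5 down a perfect eleventh is B#3.
Bb5 down a perfect eleventh is F4.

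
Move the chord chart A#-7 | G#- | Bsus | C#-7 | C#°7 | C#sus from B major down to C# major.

B#-7 A#- C#sus D#-7 D#°7 D#sus

B major down to C# major is a minor seventh; each chord root moves by that interval while the quality stays the same.
A#-7: root A# down a minor seventh → B#, giving B#-7.
G#-: root G# down a minor seventh → A#, giving A#-.
Bsus: root B down a minor seventh → C#, giving C#sus.
C#-7: root C# down a minor seventh → D#, giving D#-7.
C#°7: root C# down a minor seventh → D#, giving D#°7.
C#sus: root C# down a minor seventh → D#, giving D#sus.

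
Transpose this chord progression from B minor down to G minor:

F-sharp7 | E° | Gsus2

B minor down to G minor is a major third; each chord root moves by that interval while the quality stays the same.
F-sharp7: root F-sharp down a major third → D, giving D7.
E°: root E down a major third → C, giving C°.
Gsus2: root G down a major third → Eb, giving Ebsus2.

D7 C° Ebsus2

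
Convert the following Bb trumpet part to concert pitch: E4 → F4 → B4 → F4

D4 Eb4 A4 Eb4

Written C4 on the Bb trumpet sounds as Bb3, a major second lower; apply that shift to every note.
E4 -> D4
F4 -> Eb4
B4 -> A4
F4 -> Eb4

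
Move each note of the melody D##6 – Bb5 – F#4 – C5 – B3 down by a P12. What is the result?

G##4 Eb4 B2 F3 E2

D##6 → G##4
Bb5 → Eb4
F#4 → B2
C5 → F3
B3 → E2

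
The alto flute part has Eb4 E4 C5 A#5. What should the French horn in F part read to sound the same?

F4 F#4 D5 B#5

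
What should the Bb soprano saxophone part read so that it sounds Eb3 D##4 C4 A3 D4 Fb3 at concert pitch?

F3 E##4 D4 B3 E4 Gb3

The Bb soprano saxophone sounds a major second below written, so the written part must be a major second above concert — transpose each note up.
Eb3 -> F3
D##4 -> E##4
C4 -> D4
A3 -> B3
D4 -> E4
Fb3 -> Gb3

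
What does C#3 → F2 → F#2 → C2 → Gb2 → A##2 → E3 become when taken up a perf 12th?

C#3 gives G#4
F2 gives C4
F#2 gives C#4
C2 gives G3
Gb2 gives Db4
A##2 gives E##4
E3 gives B4

G#4 C4 C#4 G3 Db4 E##4 B4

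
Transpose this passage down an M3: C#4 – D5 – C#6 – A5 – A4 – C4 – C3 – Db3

C#4 becomes A3
D5 becomes Bb4
C#6 becomes A5
A5 becomes F5
A4 becomes F4
C4 becomes Ab3
C3 becomes Ab2
Db3 becomes Bbb2

A3 Bb4 A5 F5 F4 Ab3 Ab2 Bbb2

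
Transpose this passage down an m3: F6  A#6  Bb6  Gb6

D6 F##6 G6 Eb6

F6 down a minor third is D6.
A#6: a third down reaches F, and 3 semitones makes it F##6.
Bb6: a third down reaches G, and 3 semitones makes it G6.
Gb6 down a minor third is Eb6.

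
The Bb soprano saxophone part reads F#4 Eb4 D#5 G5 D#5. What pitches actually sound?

E4 Db4 C#5 F5 C#5

Written C4 on the Bb soprano saxophone sounds as Bb3, a major second lower; apply that shift to every note.
F#4 -> E4
Eb4 -> Db4
D#5 -> C#5
G5 -> F5
D#5 -> C#5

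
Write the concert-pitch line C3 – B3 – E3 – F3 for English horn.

G3 F#4 B3 C4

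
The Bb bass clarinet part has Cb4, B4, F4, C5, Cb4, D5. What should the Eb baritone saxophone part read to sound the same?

Gb4 F#5 C5 G5 Gb4 A5

First find concert pitch: the Bb bass clarinet sounds a major ninth below written, so Cb4 B4 F4 C5 Cb4 D5 sounds Bbb2 A3 Eb3 Bb3 Bbb2 C4.
Then write for Eb baritone saxophone: it sounds a major thirteenth below written, so the part must be a major thirteenth above concert.
Bbb2 → Gb4
A3 → F#5
Eb3 → C5
Bb3 → G5
Bbb2 → Gb4
C4 → A5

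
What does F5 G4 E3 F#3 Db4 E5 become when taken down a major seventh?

Gb4 Ab3 F2 G2 Ebb3 F4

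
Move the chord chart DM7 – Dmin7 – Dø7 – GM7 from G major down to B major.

F#M7 F#min7 F#ø7 BM7

G major down to B major is a minor sixth; each chord root moves by that interval while the quality stays the same.
DM7: root D down a minor sixth → F#, giving F#M7.
Dmin7: root D down a minor sixth → F#, giving F#min7.
Dø7: root D down a minor sixth → F#, giving F#ø7.
GM7: root G down a minor sixth → B, giving BM7.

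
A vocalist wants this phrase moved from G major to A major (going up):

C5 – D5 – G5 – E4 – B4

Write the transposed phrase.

D5 E5 A5 F#4 C#5

From G up to A is a major second; apply that to each pitch.
C5 becomes D5
D5 becomes E5
G5 becomes A5
E4 becomes F#4
B4 becomes C#5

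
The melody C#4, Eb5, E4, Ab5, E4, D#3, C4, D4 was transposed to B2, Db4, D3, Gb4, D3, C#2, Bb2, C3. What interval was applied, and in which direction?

down a major ninth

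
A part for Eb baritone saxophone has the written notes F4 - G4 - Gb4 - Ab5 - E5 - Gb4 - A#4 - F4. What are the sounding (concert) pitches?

Written C4 on the Eb baritone saxophone sounds as Eb2, a major thirteenth lower; apply that shift to every note.
F4 gives Ab2
G4 gives Bb2
Gb4 gives Bbb2
Ab5 gives Cb4
E5 gives G3
Gb4 gives Bbb2
A#4 gives C#3
F4 gives Ab2

Ab2 Bb2 Bbb2 Cb4 G3 Bbb2 C#3 Ab2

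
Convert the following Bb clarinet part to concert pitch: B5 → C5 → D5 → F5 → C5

The Bb clarinet sounds a major second below written, so transpose each written note down a major second.
B5 becomes A5
C5 becomes Bb4
D5 becomes C5
F5 becomes Eb5
C5 becomes Bb4

A5 Bb4 C5 Eb5 Bb4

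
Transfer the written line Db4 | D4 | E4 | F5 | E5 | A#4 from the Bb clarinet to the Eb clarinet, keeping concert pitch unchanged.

Ab3 A3 B3 C5 B4 E#4

First find concert pitch: the Bb clarinet sounds a major second below written, so Db4 D4 E4 F5 E5 A#4 sounds Cb4 C4 D4 Eb5 D5 G#4.
Then write for Eb clarinet: it sounds a minor third above written, so the part must be a minor third below concert.
Cb4 → Ab3
C4 → A3
D4 → B3
Eb5 → C5
D5 → B4
G#4 → E#4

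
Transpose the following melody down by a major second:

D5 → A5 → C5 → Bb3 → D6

C5 G5 Bb4 Ab3 C6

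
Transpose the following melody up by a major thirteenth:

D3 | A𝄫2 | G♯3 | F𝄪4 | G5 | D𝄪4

B4 Fb4 E#5 D##6 E7 B##5

A major thirteenth up from D3 gives B4.
Abb2 up a major thirteenth is Fb4.
A major thirteenth up from G#3 gives E#5.
F##4 up a major thirteenth is D##6.
G5: a thirteenth up reaches E, and 21 semitones makes it E7.
A major thirteenth up from D##4 gives B##5.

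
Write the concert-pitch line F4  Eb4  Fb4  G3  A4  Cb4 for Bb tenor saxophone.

G5 F5 Gb5 A4 B5 Db5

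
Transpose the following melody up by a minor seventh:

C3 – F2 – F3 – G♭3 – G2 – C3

Bb3 Eb3 Eb4 Fb4 F3 Bb3

C3 to Bb3
F2 to Eb3
F3 to Eb4
Gb3 to Fb4
G2 to F3
C3 to Bb3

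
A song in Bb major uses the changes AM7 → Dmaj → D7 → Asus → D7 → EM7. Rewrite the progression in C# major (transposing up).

Bb major up to C# major is an augmented second; each chord root moves by that interval while the quality stays the same.
AM7: root A up an augmented second → B#, giving B#M7.
Dmaj: root D up an augmented second → E#, giving E#maj.
D7: root D up an augmented second → E#, giving E#7.
Asus: root A up an augmented second → B#, giving B#sus.
D7: root D up an augmented second → E#, giving E#7.
EM7: root E up an augmented second → F##, giving F##M7.

B#M7 E#maj E#7 B#sus E#7 F##M7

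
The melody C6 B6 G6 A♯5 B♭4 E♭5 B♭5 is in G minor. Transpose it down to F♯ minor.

G minor to F♯ minor down is a minor second, so every note moves down by that interval.
C6 -> B5
B6 -> A#6
G6 -> F#6
A#5 -> G##5
Bb4 -> A4
Eb5 -> D5
Bb5 -> A5

B5 A#6 F#6 G##5 A4 D5 A5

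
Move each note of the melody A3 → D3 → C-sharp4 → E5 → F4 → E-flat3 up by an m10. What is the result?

A3 -> C5
D3 -> F4
C#4 -> E5
E5 -> G6
F4 -> Ab5
Eb3 -> Gb4

C5 F4 E5 G6 Ab5 Gb4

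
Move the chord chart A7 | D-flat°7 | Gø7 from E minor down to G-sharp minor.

E minor down to G-sharp minor is a minor sixth; each chord root moves by that interval while the quality stays the same.
A7: root A down a minor sixth → C#, giving C#7.
D-flat°7: root D-flat down a minor sixth → F, giving F°7.
Gø7: root G down a minor sixth → B, giving Bø7.

C#7 F°7 Bø7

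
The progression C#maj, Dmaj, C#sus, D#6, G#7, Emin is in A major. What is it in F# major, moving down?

A#maj Bmaj A#sus B#6 E#7 C#min

A major down to F# major is a minor third; each chord root moves by that interval while the quality stays the same.
C#maj: root C# down a minor third → A#, giving A#maj.
Dmaj: root D down a minor third → B, giving Bmaj.
C#sus: root C# down a minor third → A#, giving A#sus.
D#6: root D# down a minor third → B#, giving B#6.
G#7: root G# down a minor third → E#, giving E#7.
Emin: root E down a minor third → C#, giving C#min.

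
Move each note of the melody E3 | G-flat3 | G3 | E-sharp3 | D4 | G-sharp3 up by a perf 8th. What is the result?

E3: an octave up reaches E, and 12 semitones makes it E4.
Gb3 up a perfect octave is Gb4.
A perfect octave up from G3 gives G4.
E#3 up a perfect octave is E#4.
D4 up a perfect octave is D5.
A perfect octave up from G#3 gives G#4.

E4 Gb4 G4 E#4 D5 G#4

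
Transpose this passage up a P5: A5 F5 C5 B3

E6 C6 G5 F#4

A5 -> E6
F5 -> C6
C5 -> G5
B3 -> F#4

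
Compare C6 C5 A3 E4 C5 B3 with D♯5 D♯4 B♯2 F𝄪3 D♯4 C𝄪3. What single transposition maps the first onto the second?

down a diminished seventh

Take the first pair: C6 → D#5. C to D spans 7 letter names, so the interval is some kind of seventh.
D#5 to C6 is 9 semitones, which makes it a diminished seventh; the second version is lower, so the direction is down.
Checking another pair — B3 → C##3 — gives the same interval.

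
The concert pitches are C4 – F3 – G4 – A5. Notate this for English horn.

G4 C4 D5 E6

Written C4 sounds as F3 on the English horn, so concert pitches are written a perfect fifth up.
C4 becomes G4
F3 becomes C4
G4 becomes D5
A5 becomes E6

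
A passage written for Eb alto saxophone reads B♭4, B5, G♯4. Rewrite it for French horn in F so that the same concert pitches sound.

Ab4 A5 F#4

First find concert pitch: the Eb alto saxophone sounds a major sixth below written, so B♭4 B5 G♯4 sounds Db4 D5 B3.
Then write for French horn in F: it sounds a perfect fifth below written, so the part must be a perfect fifth above concert.
Db4 → Ab4
D5 → A5
B3 → F#4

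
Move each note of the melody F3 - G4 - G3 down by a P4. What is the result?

C3 D4 D3

F3 down a perfect fourth is C3.
G4 down a perfect fourth is D4.
G3 down a perfect fourth is D3.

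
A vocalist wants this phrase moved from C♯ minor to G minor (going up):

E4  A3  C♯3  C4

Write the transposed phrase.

Bb4 Eb4 G3 Gb4

C♯ minor to G minor up is a diminished fifth, so every note moves up by that interval.
E4 gives Bb4
A3 gives Eb4
C#3 gives G3
C4 gives Gb4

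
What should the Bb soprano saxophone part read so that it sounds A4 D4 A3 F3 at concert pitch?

Written C4 sounds as Bb3 on the Bb soprano saxophone, so concert pitches are written a major second up.
A4 to B4
D4 to E4
A3 to B3
F3 to G3

B4 E4 B3 G3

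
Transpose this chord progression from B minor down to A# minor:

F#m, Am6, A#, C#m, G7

E#m G#m6 G## B#m F#7

B minor down to A# minor is a minor second; each chord root moves by that interval while the quality stays the same.
F#m: root F# down a minor second → E#, giving E#m.
Am6: root A down a minor second → G#, giving G#m6.
A#: root A# down a minor second → G##, giving G##.
C#m: root C# down a minor second → B#, giving B#m.
G7: root G down a minor second → F#, giving F#7.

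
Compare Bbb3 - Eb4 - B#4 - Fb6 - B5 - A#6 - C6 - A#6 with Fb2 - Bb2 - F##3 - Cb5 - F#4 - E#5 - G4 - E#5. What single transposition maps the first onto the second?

down a perfect eleventh

Take the first pair: Bbb3 → Fb2. B to F spans 11 letter names, so the interval is some kind of eleventh.
Fb2 to Bbb3 is 17 semitones, which makes it a perfect eleventh; the second version is lower, so the direction is down.
Checking another pair — A#6 → E#5 — gives the same interval.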